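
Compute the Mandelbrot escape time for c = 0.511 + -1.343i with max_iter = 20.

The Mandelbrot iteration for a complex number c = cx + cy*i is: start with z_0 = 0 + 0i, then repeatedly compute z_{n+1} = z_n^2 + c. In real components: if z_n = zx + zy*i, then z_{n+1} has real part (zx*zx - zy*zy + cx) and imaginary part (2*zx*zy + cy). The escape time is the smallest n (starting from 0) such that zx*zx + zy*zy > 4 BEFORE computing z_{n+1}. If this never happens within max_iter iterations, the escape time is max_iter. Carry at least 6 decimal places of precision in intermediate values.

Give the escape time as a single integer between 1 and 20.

z_0 = 0 + 0i, c = 0.5110 + -1.3430i
Iter 1: z = 0.5110 + -1.3430i, |z|^2 = 2.0648
Iter 2: z = -1.0315 + -2.7155i, |z|^2 = 8.4382
Escaped at iteration 2

Answer: 2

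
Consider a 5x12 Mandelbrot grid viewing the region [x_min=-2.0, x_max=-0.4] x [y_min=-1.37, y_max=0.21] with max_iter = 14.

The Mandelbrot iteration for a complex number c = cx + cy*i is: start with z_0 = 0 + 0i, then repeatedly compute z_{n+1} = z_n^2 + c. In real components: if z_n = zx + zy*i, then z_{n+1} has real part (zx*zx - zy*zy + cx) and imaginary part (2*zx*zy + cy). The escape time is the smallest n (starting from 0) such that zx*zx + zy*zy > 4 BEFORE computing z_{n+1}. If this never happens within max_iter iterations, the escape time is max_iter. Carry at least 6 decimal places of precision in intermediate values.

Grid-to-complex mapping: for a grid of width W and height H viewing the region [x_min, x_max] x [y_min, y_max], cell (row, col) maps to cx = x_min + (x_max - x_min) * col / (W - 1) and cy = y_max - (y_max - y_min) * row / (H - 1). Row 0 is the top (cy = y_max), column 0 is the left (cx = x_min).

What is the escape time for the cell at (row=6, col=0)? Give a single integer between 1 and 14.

Answer: 1

Derivation:
z_0 = 0 + 0i, c = -2.0000 + -0.6518i
Iter 1: z = -2.0000 + -0.6518i, |z|^2 = 4.4249
Escaped at iteration 1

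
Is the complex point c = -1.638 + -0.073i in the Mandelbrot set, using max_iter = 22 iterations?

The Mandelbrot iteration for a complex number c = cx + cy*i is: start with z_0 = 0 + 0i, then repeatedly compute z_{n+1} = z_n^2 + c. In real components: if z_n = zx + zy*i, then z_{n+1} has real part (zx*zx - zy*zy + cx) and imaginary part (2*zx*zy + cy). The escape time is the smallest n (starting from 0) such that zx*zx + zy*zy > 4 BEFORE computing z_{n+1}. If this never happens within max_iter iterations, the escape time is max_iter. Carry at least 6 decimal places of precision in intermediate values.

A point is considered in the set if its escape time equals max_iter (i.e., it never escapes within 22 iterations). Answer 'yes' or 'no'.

z_0 = 0 + 0i, c = -1.6380 + -0.0730i
Iter 1: z = -1.6380 + -0.0730i, |z|^2 = 2.6884
Iter 2: z = 1.0397 + 0.1661i, |z|^2 = 1.1086
Iter 3: z = -0.5846 + 0.2725i, |z|^2 = 0.4160
Iter 4: z = -1.3705 + -0.3916i, |z|^2 = 2.0316
Iter 5: z = 0.0869 + 1.0004i, |z|^2 = 1.0083
Iter 6: z = -2.6312 + 0.1009i, |z|^2 = 6.9333
Escaped at iteration 6

Answer: no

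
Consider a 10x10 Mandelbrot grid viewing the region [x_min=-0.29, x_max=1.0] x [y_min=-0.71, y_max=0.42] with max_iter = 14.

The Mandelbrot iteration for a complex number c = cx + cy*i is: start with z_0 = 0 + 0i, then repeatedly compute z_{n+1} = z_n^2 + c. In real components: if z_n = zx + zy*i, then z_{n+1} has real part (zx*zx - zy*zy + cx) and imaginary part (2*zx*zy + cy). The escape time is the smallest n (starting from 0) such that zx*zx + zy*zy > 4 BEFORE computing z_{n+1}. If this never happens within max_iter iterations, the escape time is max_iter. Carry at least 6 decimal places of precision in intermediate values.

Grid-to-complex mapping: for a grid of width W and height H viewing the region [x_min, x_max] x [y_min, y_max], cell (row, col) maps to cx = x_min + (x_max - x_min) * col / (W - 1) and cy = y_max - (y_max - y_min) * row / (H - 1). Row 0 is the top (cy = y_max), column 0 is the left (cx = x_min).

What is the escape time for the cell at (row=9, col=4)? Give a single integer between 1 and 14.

z_0 = 0 + 0i, c = 0.2833 + -0.7100i
Iter 1: z = 0.2833 + -0.7100i, |z|^2 = 0.5844
Iter 2: z = -0.1405 + -1.1123i, |z|^2 = 1.2570
Iter 3: z = -0.9342 + -0.3975i, |z|^2 = 1.0307
Iter 4: z = 0.9981 + 0.0326i, |z|^2 = 0.9973
Iter 5: z = 1.2785 + -0.6449i, |z|^2 = 2.0504
Iter 6: z = 1.5021 + -2.3590i, |z|^2 = 7.8208
Escaped at iteration 6

Answer: 6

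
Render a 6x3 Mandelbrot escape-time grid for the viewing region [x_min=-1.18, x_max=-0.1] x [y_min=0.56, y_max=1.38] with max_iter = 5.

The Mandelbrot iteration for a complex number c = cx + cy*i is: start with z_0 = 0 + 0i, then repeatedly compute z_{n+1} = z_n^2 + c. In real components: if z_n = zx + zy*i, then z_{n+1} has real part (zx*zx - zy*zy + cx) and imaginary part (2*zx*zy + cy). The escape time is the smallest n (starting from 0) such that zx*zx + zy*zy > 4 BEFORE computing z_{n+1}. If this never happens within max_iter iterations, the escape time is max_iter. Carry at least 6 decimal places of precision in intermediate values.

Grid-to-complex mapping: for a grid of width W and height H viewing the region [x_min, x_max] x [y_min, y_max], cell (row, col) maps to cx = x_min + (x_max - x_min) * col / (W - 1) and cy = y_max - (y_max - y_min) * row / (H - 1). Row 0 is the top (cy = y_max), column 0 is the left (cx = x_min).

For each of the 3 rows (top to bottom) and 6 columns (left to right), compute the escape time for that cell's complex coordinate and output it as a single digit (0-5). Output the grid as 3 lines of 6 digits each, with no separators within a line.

Answer: 222222
333455
455555

Derivation:
(row=0, col=0): c = -1.1800 + 1.3800i → escape time 2
(row=0, col=1): c = -0.9640 + 1.3800i → escape time 2
(row=0, col=2): c = -0.7480 + 1.3800i → escape time 2
(row=0, col=3): c = -0.5320 + 1.3800i → escape time 2
(row=0, col=4): c = -0.3160 + 1.3800i → escape time 2
(row=0, col=5): c = -0.1000 + 1.3800i → escape time 2
(row=1, col=0): c = -1.1800 + 0.9700i → escape time 3
(row=1, col=1): c = -0.9640 + 0.9700i → escape time 3
(row=1, col=2): c = -0.7480 + 0.9700i → escape time 3
(row=1, col=3): c = -0.5320 + 0.9700i → escape time 4
(row=1, col=4): c = -0.3160 + 0.9700i → escape time 5
(row=1, col=5): c = -0.1000 + 0.9700i → escape time 5
(row=2, col=0): c = -1.1800 + 0.5600i → escape time 4
(row=2, col=1): c = -0.9640 + 0.5600i → escape time 5
(row=2, col=2): c = -0.7480 + 0.5600i → escape time 5
(row=2, col=3): c = -0.5320 + 0.5600i → escape time 5
(row=2, col=4): c = -0.3160 + 0.5600i → escape time 5
(row=2, col=5): c = -0.1000 + 0.5600i → escape time 5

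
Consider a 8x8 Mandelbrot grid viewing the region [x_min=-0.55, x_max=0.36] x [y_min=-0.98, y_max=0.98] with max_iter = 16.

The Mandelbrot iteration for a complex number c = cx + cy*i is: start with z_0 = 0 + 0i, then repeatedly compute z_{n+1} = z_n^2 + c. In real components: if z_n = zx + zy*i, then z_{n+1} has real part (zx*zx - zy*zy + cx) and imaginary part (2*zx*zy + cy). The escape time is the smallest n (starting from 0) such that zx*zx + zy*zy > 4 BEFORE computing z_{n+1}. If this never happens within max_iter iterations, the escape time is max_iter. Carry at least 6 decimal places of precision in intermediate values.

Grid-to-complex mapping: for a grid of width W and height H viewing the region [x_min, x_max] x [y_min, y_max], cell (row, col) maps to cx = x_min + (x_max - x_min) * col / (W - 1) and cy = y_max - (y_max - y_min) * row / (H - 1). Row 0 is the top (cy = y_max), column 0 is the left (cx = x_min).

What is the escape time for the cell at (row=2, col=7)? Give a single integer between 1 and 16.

z_0 = 0 + 0i, c = 0.3600 + 0.4200i
Iter 1: z = 0.3600 + 0.4200i, |z|^2 = 0.3060
Iter 2: z = 0.3132 + 0.7224i, |z|^2 = 0.6200
Iter 3: z = -0.0638 + 0.8725i, |z|^2 = 0.7653
Iter 4: z = -0.3972 + 0.3087i, |z|^2 = 0.2531
Iter 5: z = 0.4225 + 0.1747i, |z|^2 = 0.2090
Iter 6: z = 0.5079 + 0.5676i, |z|^2 = 0.5802
Iter 7: z = 0.2958 + 0.9967i, |z|^2 = 1.0808
Iter 8: z = -0.5458 + 1.0096i, |z|^2 = 1.3172
Iter 9: z = -0.3613 + -0.6822i, |z|^2 = 0.5959
Iter 10: z = 0.0252 + 0.9130i, |z|^2 = 0.8341
Iter 11: z = -0.4729 + 0.4660i, |z|^2 = 0.4408
Iter 12: z = 0.3664 + -0.0207i, |z|^2 = 0.1347
Iter 13: z = 0.4938 + 0.4048i, |z|^2 = 0.4077
Iter 14: z = 0.4400 + 0.8198i, |z|^2 = 0.8657
Iter 15: z = -0.1185 + 1.1414i, |z|^2 = 1.3169

Answer: 16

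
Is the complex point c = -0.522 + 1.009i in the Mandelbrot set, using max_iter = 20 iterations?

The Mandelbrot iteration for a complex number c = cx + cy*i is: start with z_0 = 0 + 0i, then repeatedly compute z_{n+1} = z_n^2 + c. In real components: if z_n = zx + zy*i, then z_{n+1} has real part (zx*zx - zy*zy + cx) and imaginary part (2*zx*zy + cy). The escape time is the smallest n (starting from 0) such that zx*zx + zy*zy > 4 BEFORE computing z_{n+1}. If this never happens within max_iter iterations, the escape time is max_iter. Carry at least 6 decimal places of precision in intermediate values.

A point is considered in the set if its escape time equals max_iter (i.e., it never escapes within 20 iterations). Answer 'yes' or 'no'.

z_0 = 0 + 0i, c = -0.5220 + 1.0090i
Iter 1: z = -0.5220 + 1.0090i, |z|^2 = 1.2906
Iter 2: z = -1.2676 + -0.0444i, |z|^2 = 1.6088
Iter 3: z = 1.0828 + 1.1216i, |z|^2 = 2.4304
Iter 4: z = -0.6074 + 3.4379i, |z|^2 = 12.1881
Escaped at iteration 4

Answer: no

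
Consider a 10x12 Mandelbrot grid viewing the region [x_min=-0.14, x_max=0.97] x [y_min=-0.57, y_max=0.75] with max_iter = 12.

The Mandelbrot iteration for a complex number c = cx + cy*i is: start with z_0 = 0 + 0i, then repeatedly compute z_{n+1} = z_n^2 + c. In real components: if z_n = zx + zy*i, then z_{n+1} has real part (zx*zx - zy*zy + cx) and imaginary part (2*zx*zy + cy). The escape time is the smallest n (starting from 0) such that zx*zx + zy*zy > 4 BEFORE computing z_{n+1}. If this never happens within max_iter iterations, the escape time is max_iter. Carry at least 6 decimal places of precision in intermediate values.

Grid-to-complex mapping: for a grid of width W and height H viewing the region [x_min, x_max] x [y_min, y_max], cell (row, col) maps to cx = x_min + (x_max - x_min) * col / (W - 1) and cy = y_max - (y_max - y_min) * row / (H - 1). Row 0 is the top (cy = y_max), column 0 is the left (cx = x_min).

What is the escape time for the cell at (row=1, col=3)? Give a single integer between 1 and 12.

z_0 = 0 + 0i, c = 0.2300 + 0.6300i
Iter 1: z = 0.2300 + 0.6300i, |z|^2 = 0.4498
Iter 2: z = -0.1140 + 0.9198i, |z|^2 = 0.8590
Iter 3: z = -0.6030 + 0.4203i, |z|^2 = 0.5403
Iter 4: z = 0.4170 + 0.1231i, |z|^2 = 0.1891
Iter 5: z = 0.3887 + 0.7327i, |z|^2 = 0.6879
Iter 6: z = -0.1557 + 1.1996i, |z|^2 = 1.4634
Iter 7: z = -1.1849 + 0.2565i, |z|^2 = 1.4698
Iter 8: z = 1.5682 + 0.0222i, |z|^2 = 2.4599
Iter 9: z = 2.6889 + 0.6997i, |z|^2 = 7.7197
Escaped at iteration 9

Answer: 9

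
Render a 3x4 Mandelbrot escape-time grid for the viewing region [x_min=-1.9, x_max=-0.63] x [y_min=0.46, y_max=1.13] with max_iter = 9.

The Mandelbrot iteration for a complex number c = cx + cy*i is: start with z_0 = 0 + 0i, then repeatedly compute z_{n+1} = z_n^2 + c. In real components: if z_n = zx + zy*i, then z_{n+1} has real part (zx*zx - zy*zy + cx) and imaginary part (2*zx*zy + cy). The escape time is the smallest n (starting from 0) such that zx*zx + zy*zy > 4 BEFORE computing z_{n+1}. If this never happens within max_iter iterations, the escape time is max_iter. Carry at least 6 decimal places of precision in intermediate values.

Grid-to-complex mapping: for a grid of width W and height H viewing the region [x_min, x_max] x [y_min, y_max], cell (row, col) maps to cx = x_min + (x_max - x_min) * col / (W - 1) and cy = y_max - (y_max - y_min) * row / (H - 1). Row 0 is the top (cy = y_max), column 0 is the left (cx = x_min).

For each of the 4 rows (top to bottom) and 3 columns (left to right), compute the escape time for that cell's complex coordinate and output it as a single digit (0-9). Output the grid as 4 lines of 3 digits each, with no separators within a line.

(row=0, col=0): c = -1.9000 + 1.1300i → escape time 1
(row=0, col=1): c = -1.2650 + 1.1300i → escape time 3
(row=0, col=2): c = -0.6300 + 1.1300i → escape time 3
(row=1, col=0): c = -1.9000 + 0.9067i → escape time 1
(row=1, col=1): c = -1.2650 + 0.9067i → escape time 3
(row=1, col=2): c = -0.6300 + 0.9067i → escape time 4
(row=2, col=0): c = -1.9000 + 0.6833i → escape time 1
(row=2, col=1): c = -1.2650 + 0.6833i → escape time 3
(row=2, col=2): c = -0.6300 + 0.6833i → escape time 9
(row=3, col=0): c = -1.9000 + 0.4600i → escape time 3
(row=3, col=1): c = -1.2650 + 0.4600i → escape time 6
(row=3, col=2): c = -0.6300 + 0.4600i → escape time 9

Answer: 133
134
139
369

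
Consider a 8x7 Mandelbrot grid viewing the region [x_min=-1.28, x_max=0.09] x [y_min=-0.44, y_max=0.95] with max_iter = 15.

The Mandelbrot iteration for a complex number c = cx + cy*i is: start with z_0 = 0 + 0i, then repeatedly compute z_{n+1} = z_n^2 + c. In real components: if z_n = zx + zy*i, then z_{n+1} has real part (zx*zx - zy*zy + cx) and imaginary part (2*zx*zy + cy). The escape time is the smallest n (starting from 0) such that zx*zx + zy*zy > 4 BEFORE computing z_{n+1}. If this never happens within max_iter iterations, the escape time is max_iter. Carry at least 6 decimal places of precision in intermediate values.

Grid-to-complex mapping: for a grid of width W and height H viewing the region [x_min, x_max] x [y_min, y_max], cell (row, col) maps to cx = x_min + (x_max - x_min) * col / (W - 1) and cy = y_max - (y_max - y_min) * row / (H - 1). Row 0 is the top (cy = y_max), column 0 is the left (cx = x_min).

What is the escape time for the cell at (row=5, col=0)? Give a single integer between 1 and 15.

z_0 = 0 + 0i, c = -1.2800 + -0.2083i
Iter 1: z = -1.2800 + -0.2083i, |z|^2 = 1.6818
Iter 2: z = 0.3150 + 0.3250i, |z|^2 = 0.2048
Iter 3: z = -1.2864 + -0.0036i, |z|^2 = 1.6548
Iter 4: z = 0.3748 + -0.1991i, |z|^2 = 0.1801
Iter 5: z = -1.1792 + -0.3576i, |z|^2 = 1.5183
Iter 6: z = -0.0175 + 0.6350i, |z|^2 = 0.4035
Iter 7: z = -1.6829 + -0.2305i, |z|^2 = 2.8853
Iter 8: z = 1.4990 + 0.5675i, |z|^2 = 2.5691
Iter 9: z = 0.6450 + 1.4931i, |z|^2 = 2.6452
Iter 10: z = -3.0933 + 1.7176i, |z|^2 = 12.5186
Escaped at iteration 10

Answer: 10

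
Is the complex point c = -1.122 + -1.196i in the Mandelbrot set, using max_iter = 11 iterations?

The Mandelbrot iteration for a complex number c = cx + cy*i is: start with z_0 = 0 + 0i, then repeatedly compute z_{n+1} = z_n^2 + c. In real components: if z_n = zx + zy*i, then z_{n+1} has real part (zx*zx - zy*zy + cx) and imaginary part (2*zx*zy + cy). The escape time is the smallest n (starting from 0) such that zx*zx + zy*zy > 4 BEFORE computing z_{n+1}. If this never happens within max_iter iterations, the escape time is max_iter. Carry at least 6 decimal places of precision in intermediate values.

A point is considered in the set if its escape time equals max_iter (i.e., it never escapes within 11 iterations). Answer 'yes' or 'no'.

Answer: no

Derivation:
z_0 = 0 + 0i, c = -1.1220 + -1.1960i
Iter 1: z = -1.1220 + -1.1960i, |z|^2 = 2.6893
Iter 2: z = -1.2935 + 1.4878i, |z|^2 = 3.8868
Iter 3: z = -1.6624 + -5.0451i, |z|^2 = 28.2166
Escaped at iteration 3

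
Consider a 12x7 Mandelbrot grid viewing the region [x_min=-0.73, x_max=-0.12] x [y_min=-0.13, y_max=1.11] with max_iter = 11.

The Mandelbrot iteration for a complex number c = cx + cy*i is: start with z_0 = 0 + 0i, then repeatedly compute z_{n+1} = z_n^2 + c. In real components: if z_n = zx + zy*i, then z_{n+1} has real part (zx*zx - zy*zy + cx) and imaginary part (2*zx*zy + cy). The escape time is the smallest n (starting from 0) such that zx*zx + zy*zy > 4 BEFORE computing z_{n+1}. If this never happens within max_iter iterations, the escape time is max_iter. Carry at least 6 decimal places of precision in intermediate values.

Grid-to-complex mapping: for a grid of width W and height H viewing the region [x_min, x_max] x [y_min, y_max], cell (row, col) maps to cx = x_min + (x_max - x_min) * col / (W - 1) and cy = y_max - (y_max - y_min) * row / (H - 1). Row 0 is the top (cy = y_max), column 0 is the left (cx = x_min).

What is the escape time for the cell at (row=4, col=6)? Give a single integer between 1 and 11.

Answer: 11

Derivation:
z_0 = 0 + 0i, c = -0.3973 + 0.2833i
Iter 1: z = -0.3973 + 0.2833i, |z|^2 = 0.2381
Iter 2: z = -0.3197 + 0.0582i, |z|^2 = 0.1056
Iter 3: z = -0.2984 + 0.2461i, |z|^2 = 0.1496
Iter 4: z = -0.3688 + 0.1364i, |z|^2 = 0.1546
Iter 5: z = -0.2799 + 0.1827i, |z|^2 = 0.1117
Iter 6: z = -0.3523 + 0.1811i, |z|^2 = 0.1569
Iter 7: z = -0.3059 + 0.1558i, |z|^2 = 0.1179
Iter 8: z = -0.3279 + 0.1880i, |z|^2 = 0.1429
Iter 9: z = -0.3251 + 0.1600i, |z|^2 = 0.1313
Iter 10: z = -0.3172 + 0.1793i, |z|^2 = 0.1328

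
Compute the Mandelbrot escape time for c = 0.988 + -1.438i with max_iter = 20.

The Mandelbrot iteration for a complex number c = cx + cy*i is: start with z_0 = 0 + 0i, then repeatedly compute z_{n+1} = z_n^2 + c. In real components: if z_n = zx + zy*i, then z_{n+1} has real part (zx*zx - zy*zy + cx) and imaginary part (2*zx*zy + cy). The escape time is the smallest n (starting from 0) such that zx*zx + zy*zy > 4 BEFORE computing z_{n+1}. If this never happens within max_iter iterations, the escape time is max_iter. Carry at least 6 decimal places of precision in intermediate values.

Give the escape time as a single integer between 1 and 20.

z_0 = 0 + 0i, c = 0.9880 + -1.4380i
Iter 1: z = 0.9880 + -1.4380i, |z|^2 = 3.0440
Iter 2: z = -0.1037 + -4.2795i, |z|^2 = 18.3248
Escaped at iteration 2

Answer: 2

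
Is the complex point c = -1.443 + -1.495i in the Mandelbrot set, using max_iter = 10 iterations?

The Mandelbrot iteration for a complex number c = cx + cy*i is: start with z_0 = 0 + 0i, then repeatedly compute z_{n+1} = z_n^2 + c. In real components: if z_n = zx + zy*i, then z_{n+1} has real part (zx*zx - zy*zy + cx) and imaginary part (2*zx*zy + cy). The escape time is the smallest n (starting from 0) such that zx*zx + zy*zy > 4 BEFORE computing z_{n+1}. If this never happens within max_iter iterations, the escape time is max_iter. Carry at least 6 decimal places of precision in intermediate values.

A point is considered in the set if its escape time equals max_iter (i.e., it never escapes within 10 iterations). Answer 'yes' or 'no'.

z_0 = 0 + 0i, c = -1.4430 + -1.4950i
Iter 1: z = -1.4430 + -1.4950i, |z|^2 = 4.3173
Escaped at iteration 1

Answer: no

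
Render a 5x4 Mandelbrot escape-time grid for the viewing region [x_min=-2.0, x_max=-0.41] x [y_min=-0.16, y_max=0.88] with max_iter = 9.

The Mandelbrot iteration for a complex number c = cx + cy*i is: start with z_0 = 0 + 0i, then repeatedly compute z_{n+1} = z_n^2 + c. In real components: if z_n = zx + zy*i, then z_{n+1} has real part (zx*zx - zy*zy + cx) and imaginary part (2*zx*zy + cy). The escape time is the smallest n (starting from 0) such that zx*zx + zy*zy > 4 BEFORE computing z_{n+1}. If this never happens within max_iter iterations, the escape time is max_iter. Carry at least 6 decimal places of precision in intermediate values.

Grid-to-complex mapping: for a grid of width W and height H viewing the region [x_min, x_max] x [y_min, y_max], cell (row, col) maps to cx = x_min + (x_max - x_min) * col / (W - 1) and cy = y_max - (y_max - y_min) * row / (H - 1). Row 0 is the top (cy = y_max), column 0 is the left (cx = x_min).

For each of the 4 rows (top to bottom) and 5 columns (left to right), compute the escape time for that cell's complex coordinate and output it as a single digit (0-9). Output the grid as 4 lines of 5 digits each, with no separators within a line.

(row=0, col=0): c = -2.0000 + 0.8800i → escape time 1
(row=0, col=1): c = -1.6025 + 0.8800i → escape time 3
(row=0, col=2): c = -1.2050 + 0.8800i → escape time 3
(row=0, col=3): c = -0.8075 + 0.8800i → escape time 4
(row=0, col=4): c = -0.4100 + 0.8800i → escape time 5
(row=1, col=0): c = -2.0000 + 0.5333i → escape time 1
(row=1, col=1): c = -1.6025 + 0.5333i → escape time 3
(row=1, col=2): c = -1.2050 + 0.5333i → escape time 4
(row=1, col=3): c = -0.8075 + 0.5333i → escape time 6
(row=1, col=4): c = -0.4100 + 0.5333i → escape time 9
(row=2, col=0): c = -2.0000 + 0.1867i → escape time 1
(row=2, col=1): c = -1.6025 + 0.1867i → escape time 5
(row=2, col=2): c = -1.2050 + 0.1867i → escape time 9
(row=2, col=3): c = -0.8075 + 0.1867i → escape time 9
(row=2, col=4): c = -0.4100 + 0.1867i → escape time 9
(row=3, col=0): c = -2.0000 + -0.1600i → escape time 1
(row=3, col=1): c = -1.6025 + -0.1600i → escape time 5
(row=3, col=2): c = -1.2050 + -0.1600i → escape time 9
(row=3, col=3): c = -0.8075 + -0.1600i → escape time 9
(row=3, col=4): c = -0.4100 + -0.1600i → escape time 9

Answer: 13345
13469
15999
15999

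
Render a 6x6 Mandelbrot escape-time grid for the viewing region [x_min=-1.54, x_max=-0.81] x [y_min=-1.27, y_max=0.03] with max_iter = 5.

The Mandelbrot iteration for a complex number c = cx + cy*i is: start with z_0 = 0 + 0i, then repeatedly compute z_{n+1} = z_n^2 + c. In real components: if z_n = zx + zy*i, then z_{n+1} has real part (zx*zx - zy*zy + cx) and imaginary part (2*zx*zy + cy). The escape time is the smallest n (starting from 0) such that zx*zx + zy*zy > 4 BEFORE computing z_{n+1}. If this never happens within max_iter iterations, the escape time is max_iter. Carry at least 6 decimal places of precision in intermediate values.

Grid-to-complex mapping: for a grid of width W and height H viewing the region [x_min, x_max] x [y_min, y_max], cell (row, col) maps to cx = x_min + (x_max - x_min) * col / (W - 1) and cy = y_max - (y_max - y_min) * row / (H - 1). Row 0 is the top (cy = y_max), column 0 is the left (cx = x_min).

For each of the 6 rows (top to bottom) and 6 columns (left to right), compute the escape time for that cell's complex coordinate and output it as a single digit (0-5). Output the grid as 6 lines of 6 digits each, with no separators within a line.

(row=0, col=0): c = -1.5400 + 0.0300i → escape time 5
(row=0, col=1): c = -1.3940 + 0.0300i → escape time 5
(row=0, col=2): c = -1.2480 + 0.0300i → escape time 5
(row=0, col=3): c = -1.1020 + 0.0300i → escape time 5
(row=0, col=4): c = -0.9560 + 0.0300i → escape time 5
(row=0, col=5): c = -0.8100 + 0.0300i → escape time 5
(row=1, col=0): c = -1.5400 + -0.2300i → escape time 5
(row=1, col=1): c = -1.3940 + -0.2300i → escape time 5
(row=1, col=2): c = -1.2480 + -0.2300i → escape time 5
(row=1, col=3): c = -1.1020 + -0.2300i → escape time 5
(row=1, col=4): c = -0.9560 + -0.2300i → escape time 5
(row=1, col=5): c = -0.8100 + -0.2300i → escape time 5
(row=2, col=0): c = -1.5400 + -0.4900i → escape time 3
(row=2, col=1): c = -1.3940 + -0.4900i → escape time 3
(row=2, col=2): c = -1.2480 + -0.4900i → escape time 5
(row=2, col=3): c = -1.1020 + -0.4900i → escape time 5
(row=2, col=4): c = -0.9560 + -0.4900i → escape time 5
(row=2, col=5): c = -0.8100 + -0.4900i → escape time 5
(row=3, col=0): c = -1.5400 + -0.7500i → escape time 3
(row=3, col=1): c = -1.3940 + -0.7500i → escape time 3
(row=3, col=2): c = -1.2480 + -0.7500i → escape time 3
(row=3, col=3): c = -1.1020 + -0.7500i → escape time 3
(row=3, col=4): c = -0.9560 + -0.7500i → escape time 4
(row=3, col=5): c = -0.8100 + -0.7500i → escape time 4
(row=4, col=0): c = -1.5400 + -1.0100i → escape time 2
(row=4, col=1): c = -1.3940 + -1.0100i → escape time 3
(row=4, col=2): c = -1.2480 + -1.0100i → escape time 3
(row=4, col=3): c = -1.1020 + -1.0100i → escape time 3
(row=4, col=4): c = -0.9560 + -1.0100i → escape time 3
(row=4, col=5): c = -0.8100 + -1.0100i → escape time 3
(row=5, col=0): c = -1.5400 + -1.2700i → escape time 2
(row=5, col=1): c = -1.3940 + -1.2700i → escape time 2
(row=5, col=2): c = -1.2480 + -1.2700i → escape time 2
(row=5, col=3): c = -1.1020 + -1.2700i → escape time 2
(row=5, col=4): c = -0.9560 + -1.2700i → escape time 2
(row=5, col=5): c = -0.8100 + -1.2700i → escape time 3

Answer: 555555
555555
335555
333344
233333
222223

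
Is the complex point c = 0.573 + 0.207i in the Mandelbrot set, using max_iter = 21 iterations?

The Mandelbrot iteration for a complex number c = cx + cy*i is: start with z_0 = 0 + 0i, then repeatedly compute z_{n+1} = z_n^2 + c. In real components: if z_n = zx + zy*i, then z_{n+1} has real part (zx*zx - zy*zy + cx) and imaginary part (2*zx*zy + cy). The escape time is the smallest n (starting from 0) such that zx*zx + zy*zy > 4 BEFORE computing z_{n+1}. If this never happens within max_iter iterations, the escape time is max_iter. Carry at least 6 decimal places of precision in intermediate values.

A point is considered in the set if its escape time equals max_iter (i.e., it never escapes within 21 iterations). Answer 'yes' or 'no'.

Answer: no

Derivation:
z_0 = 0 + 0i, c = 0.5730 + 0.2070i
Iter 1: z = 0.5730 + 0.2070i, |z|^2 = 0.3712
Iter 2: z = 0.8585 + 0.4442i, |z|^2 = 0.9343
Iter 3: z = 1.1127 + 0.9697i, |z|^2 = 2.1783
Iter 4: z = 0.8707 + 2.3649i, |z|^2 = 6.3508
Escaped at iteration 4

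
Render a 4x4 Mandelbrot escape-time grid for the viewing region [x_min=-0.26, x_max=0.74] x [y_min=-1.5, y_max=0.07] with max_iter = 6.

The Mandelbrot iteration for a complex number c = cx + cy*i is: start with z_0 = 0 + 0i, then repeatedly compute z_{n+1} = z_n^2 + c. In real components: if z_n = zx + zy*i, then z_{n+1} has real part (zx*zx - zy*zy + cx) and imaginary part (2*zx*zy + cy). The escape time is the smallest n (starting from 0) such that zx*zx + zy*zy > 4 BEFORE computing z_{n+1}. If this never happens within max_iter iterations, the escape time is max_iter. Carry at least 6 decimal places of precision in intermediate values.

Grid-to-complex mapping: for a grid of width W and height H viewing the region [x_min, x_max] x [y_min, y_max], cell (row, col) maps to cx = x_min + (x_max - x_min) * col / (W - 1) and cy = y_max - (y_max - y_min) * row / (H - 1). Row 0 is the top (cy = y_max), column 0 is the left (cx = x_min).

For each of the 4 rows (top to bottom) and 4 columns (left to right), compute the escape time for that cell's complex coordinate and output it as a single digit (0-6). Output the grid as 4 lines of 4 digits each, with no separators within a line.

Answer: 6663
6663
6532
2222

Derivation:
(row=0, col=0): c = -0.2600 + 0.0700i → escape time 6
(row=0, col=1): c = 0.0733 + 0.0700i → escape time 6
(row=0, col=2): c = 0.4067 + 0.0700i → escape time 6
(row=0, col=3): c = 0.7400 + 0.0700i → escape time 3
(row=1, col=0): c = -0.2600 + -0.4533i → escape time 6
(row=1, col=1): c = 0.0733 + -0.4533i → escape time 6
(row=1, col=2): c = 0.4067 + -0.4533i → escape time 6
(row=1, col=3): c = 0.7400 + -0.4533i → escape time 3
(row=2, col=0): c = -0.2600 + -0.9767i → escape time 6
(row=2, col=1): c = 0.0733 + -0.9767i → escape time 5
(row=2, col=2): c = 0.4067 + -0.9767i → escape time 3
(row=2, col=3): c = 0.7400 + -0.9767i → escape time 2
(row=3, col=0): c = -0.2600 + -1.5000i → escape time 2
(row=3, col=1): c = 0.0733 + -1.5000i → escape time 2
(row=3, col=2): c = 0.4067 + -1.5000i → escape time 2
(row=3, col=3): c = 0.7400 + -1.5000i → escape time 2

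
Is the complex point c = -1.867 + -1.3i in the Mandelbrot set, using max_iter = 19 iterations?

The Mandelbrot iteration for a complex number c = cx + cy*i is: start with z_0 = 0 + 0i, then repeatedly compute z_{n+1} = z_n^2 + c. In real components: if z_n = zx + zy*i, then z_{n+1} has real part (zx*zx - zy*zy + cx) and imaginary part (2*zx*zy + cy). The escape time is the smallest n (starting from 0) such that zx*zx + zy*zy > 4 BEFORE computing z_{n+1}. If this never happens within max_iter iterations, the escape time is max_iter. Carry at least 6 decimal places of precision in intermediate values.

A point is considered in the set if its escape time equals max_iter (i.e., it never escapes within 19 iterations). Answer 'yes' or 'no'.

z_0 = 0 + 0i, c = -1.8670 + -1.3000i
Iter 1: z = -1.8670 + -1.3000i, |z|^2 = 5.1757
Escaped at iteration 1

Answer: no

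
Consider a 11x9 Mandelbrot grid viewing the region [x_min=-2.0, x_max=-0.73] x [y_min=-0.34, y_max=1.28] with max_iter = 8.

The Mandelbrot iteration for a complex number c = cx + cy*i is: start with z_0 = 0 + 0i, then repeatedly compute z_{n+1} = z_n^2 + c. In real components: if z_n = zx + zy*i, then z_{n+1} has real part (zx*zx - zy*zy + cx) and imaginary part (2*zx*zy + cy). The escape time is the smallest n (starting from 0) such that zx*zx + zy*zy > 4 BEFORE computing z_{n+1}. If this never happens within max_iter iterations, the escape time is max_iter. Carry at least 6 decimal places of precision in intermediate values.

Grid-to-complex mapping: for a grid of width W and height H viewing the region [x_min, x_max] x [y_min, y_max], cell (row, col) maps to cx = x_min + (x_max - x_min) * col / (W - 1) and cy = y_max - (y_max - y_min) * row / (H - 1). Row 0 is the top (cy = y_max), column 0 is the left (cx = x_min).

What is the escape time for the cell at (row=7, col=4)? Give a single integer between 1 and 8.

Answer: 6

Derivation:
z_0 = 0 + 0i, c = -1.4920 + -0.1375i
Iter 1: z = -1.4920 + -0.1375i, |z|^2 = 2.2450
Iter 2: z = 0.7152 + 0.2728i, |z|^2 = 0.5859
Iter 3: z = -1.0550 + 0.2527i, |z|^2 = 1.1768
Iter 4: z = -0.4429 + -0.6707i, |z|^2 = 0.6459
Iter 5: z = -1.7456 + 0.4566i, |z|^2 = 3.2557
Iter 6: z = 1.3468 + -1.7315i, |z|^2 = 4.8118
Escaped at iteration 6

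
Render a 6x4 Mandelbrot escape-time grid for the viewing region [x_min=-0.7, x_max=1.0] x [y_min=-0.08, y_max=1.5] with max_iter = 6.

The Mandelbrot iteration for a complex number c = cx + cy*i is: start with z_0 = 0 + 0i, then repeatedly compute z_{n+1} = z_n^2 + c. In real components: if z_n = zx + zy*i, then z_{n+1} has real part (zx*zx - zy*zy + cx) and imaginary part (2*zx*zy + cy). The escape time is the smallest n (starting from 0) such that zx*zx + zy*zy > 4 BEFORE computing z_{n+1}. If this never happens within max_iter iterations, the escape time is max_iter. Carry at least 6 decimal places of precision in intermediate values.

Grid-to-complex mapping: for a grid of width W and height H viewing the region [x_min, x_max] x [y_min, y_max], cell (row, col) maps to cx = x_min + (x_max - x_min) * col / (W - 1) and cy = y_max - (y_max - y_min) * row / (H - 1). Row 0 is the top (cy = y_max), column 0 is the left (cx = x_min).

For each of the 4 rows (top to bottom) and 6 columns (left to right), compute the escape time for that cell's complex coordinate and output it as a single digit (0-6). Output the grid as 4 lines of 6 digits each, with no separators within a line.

(row=0, col=0): c = -0.7000 + 1.5000i → escape time 2
(row=0, col=1): c = -0.3600 + 1.5000i → escape time 2
(row=0, col=2): c = -0.0200 + 1.5000i → escape time 2
(row=0, col=3): c = 0.3200 + 1.5000i → escape time 2
(row=0, col=4): c = 0.6600 + 1.5000i → escape time 2
(row=0, col=5): c = 1.0000 + 1.5000i → escape time 2
(row=1, col=0): c = -0.7000 + 0.9733i → escape time 4
(row=1, col=1): c = -0.3600 + 0.9733i → escape time 5
(row=1, col=2): c = -0.0200 + 0.9733i → escape time 6
(row=1, col=3): c = 0.3200 + 0.9733i → escape time 3
(row=1, col=4): c = 0.6600 + 0.9733i → escape time 2
(row=1, col=5): c = 1.0000 + 0.9733i → escape time 2
(row=2, col=0): c = -0.7000 + 0.4467i → escape time 6
(row=2, col=1): c = -0.3600 + 0.4467i → escape time 6
(row=2, col=2): c = -0.0200 + 0.4467i → escape time 6
(row=2, col=3): c = 0.3200 + 0.4467i → escape time 6
(row=2, col=4): c = 0.6600 + 0.4467i → escape time 3
(row=2, col=5): c = 1.0000 + 0.4467i → escape time 2
(row=3, col=0): c = -0.7000 + -0.0800i → escape time 6
(row=3, col=1): c = -0.3600 + -0.0800i → escape time 6
(row=3, col=2): c = -0.0200 + -0.0800i → escape time 6
(row=3, col=3): c = 0.3200 + -0.0800i → escape time 6
(row=3, col=4): c = 0.6600 + -0.0800i → escape time 4
(row=3, col=5): c = 1.0000 + -0.0800i → escape time 2

Answer: 222222
456322
666632
666642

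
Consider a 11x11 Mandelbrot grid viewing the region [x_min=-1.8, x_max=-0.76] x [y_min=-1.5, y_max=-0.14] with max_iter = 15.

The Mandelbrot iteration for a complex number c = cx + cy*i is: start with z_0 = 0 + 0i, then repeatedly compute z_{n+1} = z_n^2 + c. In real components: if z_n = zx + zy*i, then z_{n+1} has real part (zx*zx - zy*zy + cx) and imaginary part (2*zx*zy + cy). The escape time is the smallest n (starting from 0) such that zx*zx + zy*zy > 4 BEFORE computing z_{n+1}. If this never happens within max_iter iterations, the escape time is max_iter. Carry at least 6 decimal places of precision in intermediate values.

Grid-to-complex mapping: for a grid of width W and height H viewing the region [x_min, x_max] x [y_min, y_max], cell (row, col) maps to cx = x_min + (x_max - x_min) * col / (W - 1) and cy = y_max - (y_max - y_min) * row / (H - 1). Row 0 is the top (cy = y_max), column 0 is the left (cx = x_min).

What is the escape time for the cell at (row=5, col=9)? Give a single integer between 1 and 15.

z_0 = 0 + 0i, c = -0.8640 + -0.8200i
Iter 1: z = -0.8640 + -0.8200i, |z|^2 = 1.4189
Iter 2: z = -0.7899 + 0.5970i, |z|^2 = 0.9803
Iter 3: z = -0.5964 + -1.7631i, |z|^2 = 3.4642
Iter 4: z = -3.6168 + 1.2830i, |z|^2 = 14.7271
Escaped at iteration 4

Answer: 4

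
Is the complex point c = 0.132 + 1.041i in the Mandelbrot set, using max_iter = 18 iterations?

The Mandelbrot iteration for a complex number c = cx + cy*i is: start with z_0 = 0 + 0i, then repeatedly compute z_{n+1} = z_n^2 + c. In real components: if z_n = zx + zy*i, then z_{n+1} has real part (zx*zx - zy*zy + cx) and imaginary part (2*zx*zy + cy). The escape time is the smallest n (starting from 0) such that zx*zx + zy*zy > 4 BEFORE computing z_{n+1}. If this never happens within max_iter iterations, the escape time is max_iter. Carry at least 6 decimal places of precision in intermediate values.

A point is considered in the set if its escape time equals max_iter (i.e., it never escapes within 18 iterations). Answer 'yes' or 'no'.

z_0 = 0 + 0i, c = 0.1320 + 1.0410i
Iter 1: z = 0.1320 + 1.0410i, |z|^2 = 1.1011
Iter 2: z = -0.9343 + 1.3158i, |z|^2 = 2.6042
Iter 3: z = -0.7266 + -1.4176i, |z|^2 = 2.5376
Iter 4: z = -1.3498 + 3.1010i, |z|^2 = 11.4381
Escaped at iteration 4

Answer: no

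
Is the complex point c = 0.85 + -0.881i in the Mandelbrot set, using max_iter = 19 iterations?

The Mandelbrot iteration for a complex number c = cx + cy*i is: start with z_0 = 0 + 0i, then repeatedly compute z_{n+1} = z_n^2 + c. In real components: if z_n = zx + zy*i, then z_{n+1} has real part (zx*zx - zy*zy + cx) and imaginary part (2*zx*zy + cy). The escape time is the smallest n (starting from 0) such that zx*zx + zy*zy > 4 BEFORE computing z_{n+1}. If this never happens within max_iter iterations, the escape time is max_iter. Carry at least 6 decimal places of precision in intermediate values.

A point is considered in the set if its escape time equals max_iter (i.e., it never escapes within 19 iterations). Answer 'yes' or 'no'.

z_0 = 0 + 0i, c = 0.8500 + -0.8810i
Iter 1: z = 0.8500 + -0.8810i, |z|^2 = 1.4987
Iter 2: z = 0.7963 + -2.3787i, |z|^2 = 6.2924
Escaped at iteration 2

Answer: no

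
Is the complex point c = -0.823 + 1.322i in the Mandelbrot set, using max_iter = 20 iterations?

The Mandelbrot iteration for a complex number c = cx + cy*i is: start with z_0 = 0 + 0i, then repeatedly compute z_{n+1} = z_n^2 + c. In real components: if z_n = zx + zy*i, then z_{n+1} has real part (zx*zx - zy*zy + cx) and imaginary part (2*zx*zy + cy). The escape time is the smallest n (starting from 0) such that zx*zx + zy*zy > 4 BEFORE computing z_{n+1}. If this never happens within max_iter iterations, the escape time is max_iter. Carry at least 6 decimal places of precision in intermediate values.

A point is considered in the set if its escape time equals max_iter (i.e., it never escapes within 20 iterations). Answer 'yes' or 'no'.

z_0 = 0 + 0i, c = -0.8230 + 1.3220i
Iter 1: z = -0.8230 + 1.3220i, |z|^2 = 2.4250
Iter 2: z = -1.8934 + -0.8540i, |z|^2 = 4.3141
Escaped at iteration 2

Answer: no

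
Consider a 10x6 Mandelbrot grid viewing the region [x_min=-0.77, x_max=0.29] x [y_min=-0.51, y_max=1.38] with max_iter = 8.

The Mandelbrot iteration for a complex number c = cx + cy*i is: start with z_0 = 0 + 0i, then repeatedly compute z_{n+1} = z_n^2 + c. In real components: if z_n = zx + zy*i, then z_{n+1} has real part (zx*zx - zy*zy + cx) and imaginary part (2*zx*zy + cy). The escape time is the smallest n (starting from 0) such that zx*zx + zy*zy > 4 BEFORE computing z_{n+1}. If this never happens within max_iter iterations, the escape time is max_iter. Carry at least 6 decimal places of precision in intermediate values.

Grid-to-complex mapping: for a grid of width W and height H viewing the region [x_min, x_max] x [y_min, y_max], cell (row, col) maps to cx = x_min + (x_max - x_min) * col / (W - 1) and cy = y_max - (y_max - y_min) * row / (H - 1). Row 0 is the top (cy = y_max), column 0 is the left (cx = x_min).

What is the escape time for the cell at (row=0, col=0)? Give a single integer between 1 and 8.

Answer: 2

Derivation:
z_0 = 0 + 0i, c = -0.7700 + 1.3800i
Iter 1: z = -0.7700 + 1.3800i, |z|^2 = 2.4973
Iter 2: z = -2.0815 + -0.7452i, |z|^2 = 4.8880
Escaped at iteration 2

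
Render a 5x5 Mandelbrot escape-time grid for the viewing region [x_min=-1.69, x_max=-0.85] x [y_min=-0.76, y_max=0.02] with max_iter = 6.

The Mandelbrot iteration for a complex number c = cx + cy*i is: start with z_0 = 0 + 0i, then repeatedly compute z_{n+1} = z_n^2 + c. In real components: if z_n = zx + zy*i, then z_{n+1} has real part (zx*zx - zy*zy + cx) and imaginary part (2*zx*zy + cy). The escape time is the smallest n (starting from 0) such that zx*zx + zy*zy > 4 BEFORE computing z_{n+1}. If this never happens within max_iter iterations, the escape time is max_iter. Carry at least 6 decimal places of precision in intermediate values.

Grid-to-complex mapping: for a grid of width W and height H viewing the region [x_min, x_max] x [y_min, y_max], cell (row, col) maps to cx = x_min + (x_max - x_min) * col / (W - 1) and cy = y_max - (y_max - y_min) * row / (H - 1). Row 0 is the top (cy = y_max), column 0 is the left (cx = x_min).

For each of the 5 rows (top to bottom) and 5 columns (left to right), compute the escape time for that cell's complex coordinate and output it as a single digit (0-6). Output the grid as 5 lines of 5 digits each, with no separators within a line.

(row=0, col=0): c = -1.6900 + 0.0200i → escape time 6
(row=0, col=1): c = -1.4800 + 0.0200i → escape time 6
(row=0, col=2): c = -1.2700 + 0.0200i → escape time 6
(row=0, col=3): c = -1.0600 + 0.0200i → escape time 6
(row=0, col=4): c = -0.8500 + 0.0200i → escape time 6
(row=1, col=0): c = -1.6900 + -0.1750i → escape time 4
(row=1, col=1): c = -1.4800 + -0.1750i → escape time 5
(row=1, col=2): c = -1.2700 + -0.1750i → escape time 6
(row=1, col=3): c = -1.0600 + -0.1750i → escape time 6
(row=1, col=4): c = -0.8500 + -0.1750i → escape time 6
(row=2, col=0): c = -1.6900 + -0.3700i → escape time 3
(row=2, col=1): c = -1.4800 + -0.3700i → escape time 4
(row=2, col=2): c = -1.2700 + -0.3700i → escape time 6
(row=2, col=3): c = -1.0600 + -0.3700i → escape time 6
(row=2, col=4): c = -0.8500 + -0.3700i → escape time 6
(row=3, col=0): c = -1.6900 + -0.5650i → escape time 3
(row=3, col=1): c = -1.4800 + -0.5650i → escape time 3
(row=3, col=2): c = -1.2700 + -0.5650i → escape time 3
(row=3, col=3): c = -1.0600 + -0.5650i → escape time 5
(row=3, col=4): c = -0.8500 + -0.5650i → escape time 5
(row=4, col=0): c = -1.6900 + -0.7600i → escape time 3
(row=4, col=1): c = -1.4800 + -0.7600i → escape time 3
(row=4, col=2): c = -1.2700 + -0.7600i → escape time 3
(row=4, col=3): c = -1.0600 + -0.7600i → escape time 3
(row=4, col=4): c = -0.8500 + -0.7600i → escape time 4

Answer: 66666
45666
34666
33355
33334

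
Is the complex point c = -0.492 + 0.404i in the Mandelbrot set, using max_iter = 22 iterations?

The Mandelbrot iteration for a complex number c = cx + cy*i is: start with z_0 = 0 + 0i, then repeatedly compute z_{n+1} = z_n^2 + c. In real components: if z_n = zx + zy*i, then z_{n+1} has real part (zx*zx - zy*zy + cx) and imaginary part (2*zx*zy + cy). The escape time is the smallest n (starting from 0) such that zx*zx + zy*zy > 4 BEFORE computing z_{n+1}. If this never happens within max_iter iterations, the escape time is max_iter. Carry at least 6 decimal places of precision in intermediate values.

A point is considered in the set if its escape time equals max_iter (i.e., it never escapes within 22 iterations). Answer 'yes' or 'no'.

Answer: yes

Derivation:
z_0 = 0 + 0i, c = -0.4920 + 0.4040i
Iter 1: z = -0.4920 + 0.4040i, |z|^2 = 0.4053
Iter 2: z = -0.4132 + 0.0065i, |z|^2 = 0.1707
Iter 3: z = -0.3213 + 0.3987i, |z|^2 = 0.2622
Iter 4: z = -0.5477 + 0.1478i, |z|^2 = 0.3218
Iter 5: z = -0.2139 + 0.2421i, |z|^2 = 0.1044
Iter 6: z = -0.5049 + 0.3004i, |z|^2 = 0.3451
Iter 7: z = -0.3274 + 0.1007i, |z|^2 = 0.1173
Iter 8: z = -0.3950 + 0.3381i, |z|^2 = 0.2703
Iter 9: z = -0.4503 + 0.1369i, |z|^2 = 0.2215
Iter 10: z = -0.3080 + 0.2807i, |z|^2 = 0.1736
Iter 11: z = -0.4759 + 0.2311i, |z|^2 = 0.2799
Iter 12: z = -0.3189 + 0.1840i, |z|^2 = 0.1356
Iter 13: z = -0.4242 + 0.2866i, |z|^2 = 0.2621
Iter 14: z = -0.3942 + 0.1608i, |z|^2 = 0.1813
Iter 15: z = -0.3624 + 0.2772i, |z|^2 = 0.2082
Iter 16: z = -0.4375 + 0.2031i, |z|^2 = 0.2326
Iter 17: z = -0.3419 + 0.2263i, |z|^2 = 0.1681
Iter 18: z = -0.4264 + 0.2493i, |z|^2 = 0.2439
Iter 19: z = -0.3724 + 0.1915i, |z|^2 = 0.1753
Iter 20: z = -0.3900 + 0.2614i, |z|^2 = 0.2204
Iter 21: z = -0.4082 + 0.2001i, |z|^2 = 0.2067
Did not escape in 22 iterations → in set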